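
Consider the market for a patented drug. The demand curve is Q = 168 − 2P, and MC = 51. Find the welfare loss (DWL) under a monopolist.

DWL = 272.25

Inverting demand: P = 84 − 0.5Q.
Competitive firms price at marginal cost: P = 51, giving Q = 66.
Monopoly sets MR = MC: 84 − Q = 51 ⇒ Q = 33, P = 84 − 0.5·33 = 67.5.
DWL is the triangle between Q = 33 and Q = 66: ½·(66 − 33)·(67.5 − 51) = 272.25.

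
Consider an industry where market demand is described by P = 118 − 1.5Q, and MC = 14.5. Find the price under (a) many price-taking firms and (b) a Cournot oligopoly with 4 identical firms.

Under competition P = MC = 14.5, so Q = (118 − 14.5)/1.5 = 69.
With 4 symmetric Cournot firms, each firm's FOC gives 118 − 7.5q = 14.5, so q = 13.8, Q = 4·13.8 = 55.2, and P = 35.2.

Competition: P = 14.5; Cournot: P = 35.2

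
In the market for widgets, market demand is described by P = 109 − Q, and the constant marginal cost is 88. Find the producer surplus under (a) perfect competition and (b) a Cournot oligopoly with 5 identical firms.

Competition: PS = 0; Cournot: PS = 61.25

Under competition P = MC = 88, so Q = (109 − 88)/1 = 21.
PS = (88 − 88)·21 = 0.
Cournot with 5 identical firms: the symmetric best-response condition is 109 − 6q = 88. Each firm produces q = 3.5, total output Q = 17.5, price P = 91.5.
PS = (91.5 − 88)·17.5 = 61.25.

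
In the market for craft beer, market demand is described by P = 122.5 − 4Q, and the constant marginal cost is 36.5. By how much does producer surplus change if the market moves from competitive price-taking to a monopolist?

Competitive firms price at marginal cost: P = 36.5, giving Q = 21.5.
PS = (36.5 − 36.5)·21.5 = 0.
The monopolist equates marginal revenue to marginal cost: 122.5 − 8Q = 36.5, so Q = 10.75. From demand, P = 79.5.
PS = (79.5 − 36.5)·10.75 = 462.25.
Change in producer surplus: 462.25 − 0 = 462.25.

Producer surplus rises by 462.25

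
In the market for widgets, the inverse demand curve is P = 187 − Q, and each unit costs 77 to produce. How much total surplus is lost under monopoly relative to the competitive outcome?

Competitive firms price at marginal cost: P = 77, giving Q = 110.
The monopolist equates marginal revenue to marginal cost: 187 − 2Q = 77, so Q = 55. From demand, P = 132.
DWL is the triangle between Q = 55 and Q = 110: ½·(110 − 55)·(132 − 77) = 1512.5.

DWL = 1512.5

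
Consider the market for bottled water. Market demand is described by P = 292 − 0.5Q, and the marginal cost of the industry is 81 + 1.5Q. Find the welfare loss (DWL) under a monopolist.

DWL = 445.21

Competitive equilibrium sets price equal to marginal cost: 292 − 0.5Q = 81 + 1.5Q, so Q = 105.5 and P = 239.25.
The monopolist equates marginal revenue to marginal cost: 292 − Q = 81 + 1.5Q, so Q = 84.4. From demand, P = 249.8.
CS = ½·(292 − 239.25)·105.5 = 44521/16; PS = (239.25·105.5 − 81·105.5 − ½·1.5·105.5²) = 133563/16; TS = 11130.25.
CS = ½·(292 − 249.8)·84.4 = 1780.84; PS = (249.8·84.4 − 81·84.4 − ½·1.5·84.4²) = 8904.2; TS = 10685.04.
DWL = 11130.25 − 10685.04 = 445.21.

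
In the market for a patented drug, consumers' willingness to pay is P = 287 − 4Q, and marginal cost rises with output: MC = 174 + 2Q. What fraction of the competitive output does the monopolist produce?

The monopolist equates marginal revenue to marginal cost: 287 − 8Q = 174 + 2Q, so Q = 11.3. From demand, P = 241.8.
Competitive equilibrium sets price equal to marginal cost: 287 − 4Q = 174 + 2Q, so Q = 113/6 and P = 635/3.
Ratio Q_m/Q_c = 11.3/(113/6) = 0.6.

Q_m/Q_c = 0.6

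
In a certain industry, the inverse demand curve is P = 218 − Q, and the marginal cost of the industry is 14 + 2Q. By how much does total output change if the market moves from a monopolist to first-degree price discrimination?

Q rises by 17

The monopolist equates marginal revenue to marginal cost: 218 − 2Q = 14 + 2Q, so Q = 51. From demand, P = 167.
With perfect price discrimination, output is the efficient level Q = 68 (where demand meets MC), but every buyer pays their willingness to pay: CS = 0 and PS = total surplus.
Change in total output: 68 − 51 = 17.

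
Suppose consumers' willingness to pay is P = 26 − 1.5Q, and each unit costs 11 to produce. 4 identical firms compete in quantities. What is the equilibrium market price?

With 4 symmetric Cournot firms, each firm's FOC gives 26 − 7.5q = 11, so q = 2, Q = 4·2 = 8, and P = 14.

P = 14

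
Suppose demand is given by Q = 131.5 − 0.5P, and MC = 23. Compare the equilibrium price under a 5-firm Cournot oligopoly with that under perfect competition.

Inverting demand: P = 263 − 2Q.
In a 5-firm Cournot equilibrium, symmetry and the first-order condition give q = (263 − 23)/(12) = 20. So Q = 100 and P = 63.
Under competition P = MC = 23, so Q = (263 − 23)/2 = 120.

Cournot: P = 63; Competition: P = 23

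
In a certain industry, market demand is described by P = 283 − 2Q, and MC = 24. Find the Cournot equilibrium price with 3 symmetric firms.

With 3 symmetric Cournot firms, each firm's FOC gives 283 − 8q = 24, so q = 32.375, Q = 3·32.375 = 97.125, and P = 88.75.

P = 88.75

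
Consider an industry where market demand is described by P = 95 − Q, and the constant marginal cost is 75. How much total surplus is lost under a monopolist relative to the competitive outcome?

DWL = 50

Perfect competition: P = MC = 75, so 95 − Q = 75 and Q = 20.
A monopolist chooses Q where MR = MC. MR = 95 − 2Q; setting this equal to 75 gives Q = 10 and P = 85.
DWL is the triangle between Q = 10 and Q = 20: ½·(20 − 10)·(85 − 75) = 50.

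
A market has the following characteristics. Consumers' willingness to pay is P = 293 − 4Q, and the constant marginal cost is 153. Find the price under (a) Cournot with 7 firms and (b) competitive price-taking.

In a 7-firm Cournot equilibrium, symmetry and the first-order condition give q = (293 − 153)/(32) = 4.375. So Q = 30.625 and P = 170.5.
Under competition P = MC = 153, so Q = (293 − 153)/4 = 35.

Cournot: P = 170.5; Competition: P = 153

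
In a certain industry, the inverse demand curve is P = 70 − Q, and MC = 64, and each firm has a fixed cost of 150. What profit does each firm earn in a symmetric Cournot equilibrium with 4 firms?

With 4 symmetric Cournot firms, each firm's FOC gives 70 − 5q = 64, so q = 1.2, Q = 4·1.2 = 4.8, and P = 65.2.
Each firm's profit = (65.2 − 64)·1.2 − 150 = −148.56.

π_i = −148.56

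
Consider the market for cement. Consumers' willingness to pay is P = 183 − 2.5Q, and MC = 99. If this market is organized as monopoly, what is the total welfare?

The monopolist equates marginal revenue to marginal cost: 183 − 5Q = 99, so Q = 16.8. From demand, P = 141.
CS = ½·(183 − 141)·16.8 = 352.8; PS = (141 − 99)·16.8 = 705.6; TS = 1058.4.

TS = 1058.4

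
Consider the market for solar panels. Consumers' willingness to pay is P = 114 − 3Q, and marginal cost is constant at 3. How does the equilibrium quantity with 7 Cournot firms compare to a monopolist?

With 7 symmetric Cournot firms, each firm's FOC gives 114 − 24q = 3, so q = 4.625, Q = 7·4.625 = 32.375, and P = 16.875.
A monopolist chooses Q where MR = MC. MR = 114 − 6Q; setting this equal to 3 gives Q = 18.5 and P = 58.5.

Cournot: Q = 32.375; Monopoly: Q = 18.5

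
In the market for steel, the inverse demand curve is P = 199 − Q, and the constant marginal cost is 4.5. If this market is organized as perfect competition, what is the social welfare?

TS = 18915.125

Perfect competition: P = MC = 4.5, so 199 − Q = 4.5 and Q = 194.5.
CS = ½·(199 − 4.5)·194.5 = 18915.125; PS = (4.5 − 4.5)·194.5 = 0; TS = 18915.125.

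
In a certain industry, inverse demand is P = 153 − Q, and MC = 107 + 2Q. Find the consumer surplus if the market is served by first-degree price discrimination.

A perfectly discriminating monopolist sells every unit with P(Q) ≥ MC(Q), so output equals the competitive quantity Q = 46/3. Each buyer pays their reservation price, so CS = 0 and the firm captures all surplus.
CS = 0.

CS = 0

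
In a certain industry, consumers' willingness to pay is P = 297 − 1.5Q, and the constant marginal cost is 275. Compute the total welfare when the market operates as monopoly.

The monopolist equates marginal revenue to marginal cost: 297 − 3Q = 275, so Q = 22/3. From demand, P = 286.
CS = ½·(297 − 286)·22/3 = 121/3; PS = (286 − 275)·22/3 = 242/3; TS = 121.

TS = 121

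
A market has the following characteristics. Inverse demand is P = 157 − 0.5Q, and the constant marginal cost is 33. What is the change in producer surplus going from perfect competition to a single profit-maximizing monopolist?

Producer surplus rises by 7688

Under competition P = MC = 33, so Q = (157 − 33)/0.5 = 248.
PS = (33 − 33)·248 = 0.
Monopoly sets MR = MC: 157 − Q = 33 ⇒ Q = 124, P = 157 − 0.5·124 = 95.
PS = (95 − 33)·124 = 7688.
Change in producer surplus: 7688 − 0 = 7688.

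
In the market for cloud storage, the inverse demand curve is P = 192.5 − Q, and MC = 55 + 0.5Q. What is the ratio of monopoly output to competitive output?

Monopoly sets MR = MC: 192.5 − 2Q = 55 + 0.5Q ⇒ Q = 55, P = 192.5 − 55 = 137.5.
Under competition P = MC: 192.5 − Q = 55 + 0.5Q ⇒ Q = 275/3, P = 605/6.
Ratio Q_m/Q_c = 55/(275/3) = 0.6.

Q_m/Q_c = 0.6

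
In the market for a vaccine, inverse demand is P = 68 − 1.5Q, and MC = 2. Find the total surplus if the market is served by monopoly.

TS = 1089

A monopolist chooses Q where MR = MC. MR = 68 − 3Q; setting this equal to 2 gives Q = 22 and P = 35.
CS = ½·(68 − 35)·22 = 363; PS = (35 − 2)·22 = 726; TS = 1089.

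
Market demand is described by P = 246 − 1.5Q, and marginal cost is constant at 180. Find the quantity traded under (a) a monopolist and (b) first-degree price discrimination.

Monopoly sets MR = MC: 246 − 3Q = 180 ⇒ Q = 22, P = 246 − 1.5·22 = 213.
With perfect price discrimination, output is the efficient level Q = 44 (where demand meets MC), but every buyer pays their willingness to pay: CS = 0 and PS = total surplus.

Monopoly: Q = 22; Perfect PD: Q = 44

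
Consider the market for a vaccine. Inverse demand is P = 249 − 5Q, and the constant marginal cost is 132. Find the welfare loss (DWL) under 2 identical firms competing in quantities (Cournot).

Perfect competition: P = MC = 132, so 249 − 5Q = 132 and Q = 23.4.
In a 2-firm Cournot equilibrium, symmetry and the first-order condition give q = (249 − 132)/(15) = 7.8. So Q = 15.6 and P = 171.
DWL is the triangle between Q = 15.6 and Q = 23.4: ½·(23.4 − 15.6)·(171 − 132) = 152.1.

DWL = 152.1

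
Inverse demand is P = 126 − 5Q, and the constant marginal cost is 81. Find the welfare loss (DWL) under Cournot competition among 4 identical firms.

DWL = 8.1

Perfect competition: P = MC = 81, so 126 − 5Q = 81 and Q = 9.
Cournot with 4 identical firms: the symmetric best-response condition is 126 − 25q = 81. Each firm produces q = 1.8, total output Q = 7.2, price P = 90.
DWL is the triangle between Q = 7.2 and Q = 9: ½·(9 − 7.2)·(90 − 81) = 8.1.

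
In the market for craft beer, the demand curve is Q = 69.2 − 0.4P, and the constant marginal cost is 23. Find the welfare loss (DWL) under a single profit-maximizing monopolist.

Inverting demand: P = 173 − 2.5Q.
Perfect competition: P = MC = 23, so 173 − 2.5Q = 23 and Q = 60.
Monopoly sets MR = MC: 173 − 5Q = 23 ⇒ Q = 30, P = 173 − 2.5·30 = 98.
DWL is the triangle between Q = 30 and Q = 60: ½·(60 − 30)·(98 − 23) = 1125.

DWL = 1125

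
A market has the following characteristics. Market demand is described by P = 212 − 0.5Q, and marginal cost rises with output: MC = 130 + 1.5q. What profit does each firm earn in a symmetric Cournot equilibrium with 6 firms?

With 6 symmetric Cournot firms, each firm's FOC gives 212 − 3.5q = 130 + 1.5q, so q = 16.4, Q = 6·16.4 = 98.4, and P = 162.8.
Each firm's profit = 162.8·16.4 − (130·16.4 + ½·1.5·16.4²) = 336.2.

π_i = 336.2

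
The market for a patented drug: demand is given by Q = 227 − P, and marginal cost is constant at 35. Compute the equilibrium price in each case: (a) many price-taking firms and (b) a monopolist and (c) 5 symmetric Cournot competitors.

Inverting demand: P = 227 − Q.
Competitive firms price at marginal cost: P = 35, giving Q = 192.
Monopoly sets MR = MC: 227 − 2Q = 35 ⇒ Q = 96, P = 227 − 96 = 131.
In a 5-firm Cournot equilibrium, symmetry and the first-order condition give q = (227 − 35)/(6) = 32. So Q = 160 and P = 67.

Competition: P = 35; Monopoly: P = 131; Cournot: P = 67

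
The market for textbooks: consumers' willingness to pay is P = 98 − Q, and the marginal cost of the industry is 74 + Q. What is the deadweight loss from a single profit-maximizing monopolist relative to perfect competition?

Under competition P = MC: 98 − Q = 74 + Q ⇒ Q = 12, P = 86.
The monopolist equates marginal revenue to marginal cost: 98 − 2Q = 74 + Q, so Q = 8. From demand, P = 90.
CS = ½·(98 − 86)·12 = 72; PS = (86·12 − 74·12 − ½·1·12²) = 72; TS = 144.
CS = ½·(98 − 90)·8 = 32; PS = (90·8 − 74·8 − ½·1·8²) = 96; TS = 128.
DWL = 144 − 128 = 16.

DWL = 16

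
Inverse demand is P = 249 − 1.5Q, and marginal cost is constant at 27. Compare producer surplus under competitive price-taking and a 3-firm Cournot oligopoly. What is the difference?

Competitive firms price at marginal cost: P = 27, giving Q = 148.
PS = (27 − 27)·148 = 0.
In a 3-firm Cournot equilibrium, symmetry and the first-order condition give q = (249 − 27)/(6) = 37. So Q = 111 and P = 82.5.
PS = (82.5 − 27)·111 = 6160.5.
Change in producer surplus: 6160.5 − 0 = 6160.5.

Producer surplus rises by 6160.5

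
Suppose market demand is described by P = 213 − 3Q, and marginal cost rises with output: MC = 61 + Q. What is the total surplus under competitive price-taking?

TS = 2888

Under competition P = MC: 213 − 3Q = 61 + Q ⇒ Q = 38, P = 99.
CS = ½·(213 − 99)·38 = 2166; PS = (99·38 − 61·38 − ½·1·38²) = 722; TS = 2888.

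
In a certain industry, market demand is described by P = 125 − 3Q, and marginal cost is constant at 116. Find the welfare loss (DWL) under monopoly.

Competitive firms price at marginal cost: P = 116, giving Q = 3.
A monopolist chooses Q where MR = MC. MR = 125 − 6Q; setting this equal to 116 gives Q = 1.5 and P = 120.5.
DWL is the triangle between Q = 1.5 and Q = 3: ½·(3 − 1.5)·(120.5 − 116) = 3.375.

DWL = 3.375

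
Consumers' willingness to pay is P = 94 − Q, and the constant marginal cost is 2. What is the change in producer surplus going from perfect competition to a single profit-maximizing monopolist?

Competitive firms price at marginal cost: P = 2, giving Q = 92.
PS = (2 − 2)·92 = 0.
Monopoly sets MR = MC: 94 − 2Q = 2 ⇒ Q = 46, P = 94 − 46 = 48.
PS = (48 − 2)·46 = 2116.
Change in producer surplus: 2116 − 0 = 2116.

Producer surplus rises by 2116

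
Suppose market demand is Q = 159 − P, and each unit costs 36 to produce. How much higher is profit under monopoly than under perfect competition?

π rises by 3782.25

Inverting demand: P = 159 − Q.
Under competition P = MC = 36, so Q = (159 − 36)/1 = 123.
Profit = (36 − 36)·123 = 0.
Monopoly sets MR = MC: 159 − 2Q = 36 ⇒ Q = 61.5, P = 159 − 61.5 = 97.5.
Profit = (97.5 − 36)·61.5 = 3782.25.
Change in profit: 3782.25 − 0 = 3782.25.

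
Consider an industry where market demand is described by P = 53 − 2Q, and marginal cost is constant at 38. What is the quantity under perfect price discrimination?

Q = 7.5

With perfect price discrimination, output is the efficient level Q = 7.5 (where demand meets MC), but every buyer pays their willingness to pay: CS = 0 and PS = total surplus.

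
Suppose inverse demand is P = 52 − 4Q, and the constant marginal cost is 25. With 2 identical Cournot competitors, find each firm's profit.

π_i = 20.25

Cournot with 2 identical firms: the symmetric best-response condition is 52 − 12q = 25. Each firm produces q = 2.25, total output Q = 4.5, price P = 34.
Each firm's profit = (34 − 25)·2.25 = 20.25.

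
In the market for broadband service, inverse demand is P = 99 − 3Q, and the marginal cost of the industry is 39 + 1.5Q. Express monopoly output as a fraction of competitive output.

Q_m/Q_c = 0.6

The monopolist equates marginal revenue to marginal cost: 99 − 6Q = 39 + 1.5Q, so Q = 8. From demand, P = 75.
Under competition P = MC: 99 − 3Q = 39 + 1.5Q ⇒ Q = 40/3, P = 59.
Ratio Q_m/Q_c = 8/(40/3) = 0.6.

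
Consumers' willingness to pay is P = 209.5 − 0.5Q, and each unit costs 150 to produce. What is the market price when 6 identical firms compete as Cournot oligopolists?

P = 158.5

Cournot with 6 identical firms: the symmetric best-response condition is 209.5 − 3.5q = 150. Each firm produces q = 17, total output Q = 102, price P = 158.5.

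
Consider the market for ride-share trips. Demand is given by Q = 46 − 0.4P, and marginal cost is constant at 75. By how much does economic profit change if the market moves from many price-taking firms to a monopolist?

Inverting demand: P = 115 − 2.5Q.
Competitive firms price at marginal cost: P = 75, giving Q = 16.
Profit = (75 − 75)·16 = 0.
The monopolist equates marginal revenue to marginal cost: 115 − 5Q = 75, so Q = 8. From demand, P = 95.
Profit = (95 − 75)·8 = 160.
Change in economic profit: 160 − 0 = 160.

π rises by 160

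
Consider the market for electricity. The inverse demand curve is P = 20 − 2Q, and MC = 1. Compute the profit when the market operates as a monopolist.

The monopolist equates marginal revenue to marginal cost: 20 − 4Q = 1, so Q = 4.75. From demand, P = 10.5.
Profit = (10.5 − 1)·4.75 = 45.125.

Profit = 45.125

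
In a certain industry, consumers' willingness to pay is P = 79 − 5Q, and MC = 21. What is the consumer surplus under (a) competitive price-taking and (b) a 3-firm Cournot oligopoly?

Competition: CS = 336.4; Cournot: CS = 189.225

Competitive firms price at marginal cost: P = 21, giving Q = 11.6.
CS = ½·(79 − 21)·11.6 = 336.4.
In a 3-firm Cournot equilibrium, symmetry and the first-order condition give q = (79 − 21)/(20) = 2.9. So Q = 8.7 and P = 35.5.
CS = ½·(79 − 35.5)·8.7 = 189.225.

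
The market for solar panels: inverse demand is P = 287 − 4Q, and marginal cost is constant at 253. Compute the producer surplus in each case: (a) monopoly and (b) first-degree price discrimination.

Monopoly: PS = 72.25; Perfect PD: PS = 144.5

A monopolist chooses Q where MR = MC. MR = 287 − 8Q; setting this equal to 253 gives Q = 4.25 and P = 270.
PS = (270 − 253)·4.25 = 72.25.
Under first-degree price discrimination the firm charges each unit its demand price and produces up to where P = MC, i.e. Q = 8.5. Consumer surplus is zero; producer surplus equals total surplus.
PS = ½·(287 − 253)·8.5 = 144.5.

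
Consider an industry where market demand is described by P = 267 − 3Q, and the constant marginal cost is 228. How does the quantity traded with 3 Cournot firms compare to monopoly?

Cournot: Q = 9.75; Monopoly: Q = 6.5

In a 3-firm Cournot equilibrium, symmetry and the first-order condition give q = (267 − 228)/(12) = 3.25. So Q = 9.75 and P = 237.75.
Monopoly sets MR = MC: 267 − 6Q = 228 ⇒ Q = 6.5, P = 267 − 3·6.5 = 247.5.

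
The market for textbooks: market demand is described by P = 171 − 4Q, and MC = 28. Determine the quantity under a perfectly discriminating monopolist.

A perfectly discriminating monopolist sells every unit with P(Q) ≥ MC(Q), so output equals the competitive quantity Q = 35.75. Each buyer pays their reservation price, so CS = 0 and the firm captures all surplus.

Q = 35.75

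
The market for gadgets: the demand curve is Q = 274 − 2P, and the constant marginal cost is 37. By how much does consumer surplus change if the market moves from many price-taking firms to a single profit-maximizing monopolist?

Consumer surplus falls by 7500

Inverting demand: P = 137 − 0.5Q.
Competitive firms price at marginal cost: P = 37, giving Q = 200.
CS = ½·(137 − 37)·200 = 10000.
Monopoly sets MR = MC: 137 − Q = 37 ⇒ Q = 100, P = 137 − 0.5·100 = 87.
CS = ½·(137 − 87)·100 = 2500.
Change in consumer surplus: 2500 − 10000 = −7500.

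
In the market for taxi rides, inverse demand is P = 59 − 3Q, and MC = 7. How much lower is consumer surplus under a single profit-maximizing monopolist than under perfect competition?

Competitive firms price at marginal cost: P = 7, giving Q = 52/3.
CS = ½·(59 − 7)·52/3 = 1352/3.
The monopolist equates marginal revenue to marginal cost: 59 − 6Q = 7, so Q = 26/3. From demand, P = 33.
CS = ½·(59 − 33)·26/3 = 338/3.
Change in consumer surplus: 338/3 − 1352/3 = −338.

Consumer surplus falls by 338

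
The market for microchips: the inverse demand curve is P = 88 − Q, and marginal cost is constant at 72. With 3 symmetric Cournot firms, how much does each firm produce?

In a 3-firm Cournot equilibrium, symmetry and the first-order condition give q = (88 − 72)/(4) = 4. So Q = 12 and P = 76.

q_i = 4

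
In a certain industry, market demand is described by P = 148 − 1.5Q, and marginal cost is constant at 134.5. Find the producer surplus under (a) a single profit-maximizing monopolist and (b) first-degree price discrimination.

Monopoly: PS = 30.375; Perfect PD: PS = 60.75

The monopolist equates marginal revenue to marginal cost: 148 − 3Q = 134.5, so Q = 4.5. From demand, P = 141.25.
PS = (141.25 − 134.5)·4.5 = 30.375.
Under first-degree price discrimination the firm charges each unit its demand price and produces up to where P = MC, i.e. Q = 9. Consumer surplus is zero; producer surplus equals total surplus.
PS = ½·(148 − 134.5)·9 = 60.75.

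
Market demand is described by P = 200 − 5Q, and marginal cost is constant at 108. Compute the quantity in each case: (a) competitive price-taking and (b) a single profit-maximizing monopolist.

Competition: Q = 18.4; Monopoly: Q = 9.2

Under competition P = MC = 108, so Q = (200 − 108)/5 = 18.4.
The monopolist equates marginal revenue to marginal cost: 200 − 10Q = 108, so Q = 9.2. From demand, P = 154.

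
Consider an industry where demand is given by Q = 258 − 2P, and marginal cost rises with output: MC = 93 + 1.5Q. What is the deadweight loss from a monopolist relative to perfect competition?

DWL = 12.96

Inverting demand: P = 129 − 0.5Q.
Competitive equilibrium sets price equal to marginal cost: 129 − 0.5Q = 93 + 1.5Q, so Q = 18 and P = 120.
A monopolist chooses Q where MR = MC. MR = 129 − Q; setting this equal to 93 + 1.5Q gives Q = 14.4 and P = 121.8.
CS = ½·(129 − 120)·18 = 81; PS = (120·18 − 93·18 − ½·1.5·18²) = 243; TS = 324.
CS = ½·(129 − 121.8)·14.4 = 51.84; PS = (121.8·14.4 − 93·14.4 − ½·1.5·14.4²) = 259.2; TS = 311.04.
DWL = 324 − 311.04 = 12.96.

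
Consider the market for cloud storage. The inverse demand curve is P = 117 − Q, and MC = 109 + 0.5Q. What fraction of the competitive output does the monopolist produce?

Q_m/Q_c = 0.6

Monopoly sets MR = MC: 117 − 2Q = 109 + 0.5Q ⇒ Q = 3.2, P = 117 − 3.2 = 113.8.
Under competition P = MC: 117 − Q = 109 + 0.5Q ⇒ Q = 16/3, P = 335/3.
Ratio Q_m/Q_c = 3.2/(16/3) = 0.6.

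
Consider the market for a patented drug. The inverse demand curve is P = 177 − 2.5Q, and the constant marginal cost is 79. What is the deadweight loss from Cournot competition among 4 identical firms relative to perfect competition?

Perfect competition: P = MC = 79, so 177 − 2.5Q = 79 and Q = 39.2.
In a 4-firm Cournot equilibrium, symmetry and the first-order condition give q = (177 − 79)/(12.5) = 7.84. So Q = 31.36 and P = 98.6.
DWL is the triangle between Q = 31.36 and Q = 39.2: ½·(39.2 − 31.36)·(98.6 − 79) = 76.832.

DWL = 76.832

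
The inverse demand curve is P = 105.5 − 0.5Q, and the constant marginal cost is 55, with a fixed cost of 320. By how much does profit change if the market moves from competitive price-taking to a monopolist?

Profit rises by 1275.125

Perfect competition: P = MC = 55, so 105.5 − 0.5Q = 55 and Q = 101.
Profit = (55 − 55)·101 − 320 = −320.
A monopolist chooses Q where MR = MC. MR = 105.5 − Q; setting this equal to 55 gives Q = 50.5 and P = 80.25.
Profit = (80.25 − 55)·50.5 − 320 = 955.125.
Change in profit: 955.125 − −320 = 1275.125.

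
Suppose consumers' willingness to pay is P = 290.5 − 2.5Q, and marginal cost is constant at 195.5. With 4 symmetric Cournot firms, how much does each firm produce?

q_i = 7.6

With 4 symmetric Cournot firms, each firm's FOC gives 290.5 − 12.5q = 195.5, so q = 7.6, Q = 4·7.6 = 30.4, and P = 214.5.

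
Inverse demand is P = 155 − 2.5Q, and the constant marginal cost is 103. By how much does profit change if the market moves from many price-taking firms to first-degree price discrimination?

Competitive firms price at marginal cost: P = 103, giving Q = 20.8.
Profit = (103 − 103)·20.8 = 0.
Under first-degree price discrimination the firm charges each unit its demand price and produces up to where P = MC, i.e. Q = 20.8. Consumer surplus is zero; producer surplus equals total surplus.
PS equals the full surplus area, 540.8. Profit = 540.8 = 540.8.
Change in profit: 540.8 − 0 = 540.8.

Profit rises by 540.8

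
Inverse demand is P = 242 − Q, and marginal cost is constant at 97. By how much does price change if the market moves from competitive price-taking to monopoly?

Price rises by 72.5

Perfect competition: P = MC = 97, so 242 − Q = 97 and Q = 145.
The monopolist equates marginal revenue to marginal cost: 242 − 2Q = 97, so Q = 72.5. From demand, P = 169.5.
Change in price: 169.5 − 97 = 72.5.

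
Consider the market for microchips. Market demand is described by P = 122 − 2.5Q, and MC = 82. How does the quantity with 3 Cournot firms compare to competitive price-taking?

Cournot: Q = 12; Competition: Q = 16

In a 3-firm Cournot equilibrium, symmetry and the first-order condition give q = (122 − 82)/(10) = 4. So Q = 12 and P = 92.
Perfect competition: P = MC = 82, so 122 − 2.5Q = 82 and Q = 16.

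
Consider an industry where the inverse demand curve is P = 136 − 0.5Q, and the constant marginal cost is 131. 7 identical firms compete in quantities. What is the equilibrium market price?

With 7 symmetric Cournot firms, each firm's FOC gives 136 − 4q = 131, so q = 1.25, Q = 7·1.25 = 8.75, and P = 131.625.

P = 131.625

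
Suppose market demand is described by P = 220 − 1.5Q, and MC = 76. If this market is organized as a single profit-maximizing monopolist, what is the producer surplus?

PS = 3456

Monopoly sets MR = MC: 220 − 3Q = 76 ⇒ Q = 48, P = 220 − 1.5·48 = 148.
PS = (148 − 76)·48 = 3456.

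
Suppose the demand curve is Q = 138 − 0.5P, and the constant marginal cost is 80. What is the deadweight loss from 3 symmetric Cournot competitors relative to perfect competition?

DWL = 600.25

Inverting demand: P = 276 − 2Q.
Under competition P = MC = 80, so Q = (276 − 80)/2 = 98.
Cournot with 3 identical firms: the symmetric best-response condition is 276 − 8q = 80. Each firm produces q = 24.5, total output Q = 73.5, price P = 129.
DWL is the triangle between Q = 73.5 and Q = 98: ½·(98 − 73.5)·(129 − 80) = 600.25.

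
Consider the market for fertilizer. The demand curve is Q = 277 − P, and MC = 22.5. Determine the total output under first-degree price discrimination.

Q = 254.5

Inverting demand: P = 277 − Q.
With perfect price discrimination, output is the efficient level Q = 254.5 (where demand meets MC), but every buyer pays their willingness to pay: CS = 0 and PS = total surplus.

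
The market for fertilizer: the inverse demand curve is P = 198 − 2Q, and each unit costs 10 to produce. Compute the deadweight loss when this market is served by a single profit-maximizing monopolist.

Competitive firms price at marginal cost: P = 10, giving Q = 94.
Monopoly sets MR = MC: 198 − 4Q = 10 ⇒ Q = 47, P = 198 − 2·47 = 104.
DWL is the triangle between Q = 47 and Q = 94: ½·(94 − 47)·(104 − 10) = 2209.

DWL = 2209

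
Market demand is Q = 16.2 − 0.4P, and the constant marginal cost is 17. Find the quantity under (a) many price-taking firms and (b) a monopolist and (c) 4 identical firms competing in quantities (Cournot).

Competition: Q = 9.4; Monopoly: Q = 4.7; Cournot: Q = 7.52

Inverting demand: P = 40.5 − 2.5Q.
Perfect competition: P = MC = 17, so 40.5 − 2.5Q = 17 and Q = 9.4.
A monopolist chooses Q where MR = MC. MR = 40.5 − 5Q; setting this equal to 17 gives Q = 4.7 and P = 28.75.
In a 4-firm Cournot equilibrium, symmetry and the first-order condition give q = (40.5 − 17)/(12.5) = 1.88. So Q = 7.52 and P = 21.7.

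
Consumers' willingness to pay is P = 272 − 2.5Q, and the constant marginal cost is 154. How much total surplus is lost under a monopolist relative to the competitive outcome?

Under competition P = MC = 154, so Q = (272 − 154)/2.5 = 47.2.
A monopolist chooses Q where MR = MC. MR = 272 − 5Q; setting this equal to 154 gives Q = 23.6 and P = 213.
DWL is the triangle between Q = 23.6 and Q = 47.2: ½·(47.2 − 23.6)·(213 − 154) = 696.2.

DWL = 696.2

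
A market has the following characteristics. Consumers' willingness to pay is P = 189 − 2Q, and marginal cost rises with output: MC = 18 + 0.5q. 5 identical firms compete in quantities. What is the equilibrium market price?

With 5 symmetric Cournot firms, each firm's FOC gives 189 − 12q = 18 + 0.5q, so q = 13.68, Q = 5·13.68 = 68.4, and P = 52.2.

P = 52.2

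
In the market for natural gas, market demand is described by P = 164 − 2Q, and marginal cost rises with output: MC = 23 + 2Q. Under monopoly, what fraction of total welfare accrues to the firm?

PS/TS = 0.75

The monopolist equates marginal revenue to marginal cost: 164 − 4Q = 23 + 2Q, so Q = 23.5. From demand, P = 117.
CS = ½·(164 − 117)·23.5 = 552.25.
PS = P·Q − VC(Q) = 117·23.5 − (23·23.5 + ½·2·23.5²) = 1656.75.
Share captured = PS/TS = 1656.75/2209 = 0.75.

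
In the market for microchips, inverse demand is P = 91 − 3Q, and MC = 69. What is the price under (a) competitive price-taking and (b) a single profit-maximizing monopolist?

Competitive firms price at marginal cost: P = 69, giving Q = 22/3.
A monopolist chooses Q where MR = MC. MR = 91 − 6Q; setting this equal to 69 gives Q = 11/3 and P = 80.

Competition: P = 69; Monopoly: P = 80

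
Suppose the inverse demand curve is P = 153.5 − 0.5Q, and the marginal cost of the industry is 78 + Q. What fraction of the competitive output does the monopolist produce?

A monopolist chooses Q where MR = MC. MR = 153.5 − Q; setting this equal to 78 + Q gives Q = 37.75 and P = 134.625.
Competitive equilibrium sets price equal to marginal cost: 153.5 − 0.5Q = 78 + Q, so Q = 151/3 and P = 385/3.
Ratio Q_m/Q_c = 37.75/(151/3) = 0.75.

Q_m/Q_c = 0.75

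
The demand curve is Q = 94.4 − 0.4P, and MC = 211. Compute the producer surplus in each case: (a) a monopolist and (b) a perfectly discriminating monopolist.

Inverting demand: P = 236 − 2.5Q.
Monopoly sets MR = MC: 236 − 5Q = 211 ⇒ Q = 5, P = 236 − 2.5·5 = 223.5.
PS = (223.5 − 211)·5 = 62.5.
Under first-degree price discrimination the firm charges each unit its demand price and produces up to where P = MC, i.e. Q = 10. Consumer surplus is zero; producer surplus equals total surplus.
PS = ½·(236 − 211)·10 = 125.

Monopoly: PS = 62.5; Perfect PD: PS = 125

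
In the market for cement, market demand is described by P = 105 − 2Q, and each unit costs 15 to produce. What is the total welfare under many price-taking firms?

Competitive firms price at marginal cost: P = 15, giving Q = 45.
CS = ½·(105 − 15)·45 = 2025; PS = (15 − 15)·45 = 0; TS = 2025.

TS = 2025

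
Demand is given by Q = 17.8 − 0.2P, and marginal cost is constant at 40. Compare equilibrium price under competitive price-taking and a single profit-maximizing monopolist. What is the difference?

Equilibrium price rises by 24.5

Inverting demand: P = 89 − 5Q.
Competitive firms price at marginal cost: P = 40, giving Q = 9.8.
The monopolist equates marginal revenue to marginal cost: 89 − 10Q = 40, so Q = 4.9. From demand, P = 64.5.
Change in equilibrium price: 64.5 − 40 = 24.5.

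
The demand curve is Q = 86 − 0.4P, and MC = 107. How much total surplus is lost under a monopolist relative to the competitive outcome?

DWL = 583.2

Inverting demand: P = 215 − 2.5Q.
Perfect competition: P = MC = 107, so 215 − 2.5Q = 107 and Q = 43.2.
Monopoly sets MR = MC: 215 − 5Q = 107 ⇒ Q = 21.6, P = 215 − 2.5·21.6 = 161.
DWL is the triangle between Q = 21.6 and Q = 43.2: ½·(43.2 − 21.6)·(161 − 107) = 583.2.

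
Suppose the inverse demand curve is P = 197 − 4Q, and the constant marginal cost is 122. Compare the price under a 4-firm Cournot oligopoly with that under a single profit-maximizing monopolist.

Cournot: P = 137; Monopoly: P = 159.5

With 4 symmetric Cournot firms, each firm's FOC gives 197 − 20q = 122, so q = 3.75, Q = 4·3.75 = 15, and P = 137.
A monopolist chooses Q where MR = MC. MR = 197 − 8Q; setting this equal to 122 gives Q = 9.375 and P = 159.5.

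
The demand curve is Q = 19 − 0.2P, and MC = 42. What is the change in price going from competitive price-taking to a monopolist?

Inverting demand: P = 95 − 5Q.
Competitive firms price at marginal cost: P = 42, giving Q = 10.6.
The monopolist equates marginal revenue to marginal cost: 95 − 10Q = 42, so Q = 5.3. From demand, P = 68.5.
Change in price: 68.5 − 42 = 26.5.

P rises by 26.5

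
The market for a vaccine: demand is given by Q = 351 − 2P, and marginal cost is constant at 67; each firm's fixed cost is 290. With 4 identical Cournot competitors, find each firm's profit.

Inverting demand: P = 175.5 − 0.5Q.
In a 4-firm Cournot equilibrium, symmetry and the first-order condition give q = (175.5 − 67)/(2.5) = 43.4. So Q = 173.6 and P = 88.7.
Each firm's profit = (88.7 − 67)·43.4 − 290 = 651.78.

π_i = 651.78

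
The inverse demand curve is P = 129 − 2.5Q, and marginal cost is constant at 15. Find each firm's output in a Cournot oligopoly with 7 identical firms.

In a 7-firm Cournot equilibrium, symmetry and the first-order condition give q = (129 − 15)/(20) = 5.7. So Q = 39.9 and P = 29.25.

q_i = 5.7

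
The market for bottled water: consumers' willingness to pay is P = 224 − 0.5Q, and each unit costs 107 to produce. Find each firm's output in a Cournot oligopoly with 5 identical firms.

q_i = 39

In a 5-firm Cournot equilibrium, symmetry and the first-order condition give q = (224 − 107)/(3) = 39. So Q = 195 and P = 126.5.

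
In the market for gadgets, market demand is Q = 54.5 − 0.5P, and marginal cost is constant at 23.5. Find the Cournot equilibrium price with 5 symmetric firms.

P = 37.75

Inverting demand: P = 109 − 2Q.
With 5 symmetric Cournot firms, each firm's FOC gives 109 − 12q = 23.5, so q = 7.125, Q = 5·7.125 = 35.625, and P = 37.75.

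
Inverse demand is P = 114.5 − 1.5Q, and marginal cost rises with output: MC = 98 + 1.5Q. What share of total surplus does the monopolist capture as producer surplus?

The monopolist equates marginal revenue to marginal cost: 114.5 − 3Q = 98 + 1.5Q, so Q = 11/3. From demand, P = 109.
CS = ½·(114.5 − 109)·11/3 = 121/12.
PS = P·Q − VC(Q) = 109·11/3 − (98·11/3 + ½·1.5·(11/3)²) = 30.25.
Share captured = PS/TS = 30.25/(121/3) = 0.75.

PS/TS = 0.75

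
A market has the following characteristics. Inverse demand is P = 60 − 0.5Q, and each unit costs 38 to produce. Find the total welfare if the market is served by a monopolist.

TS = 363

Monopoly sets MR = MC: 60 − Q = 38 ⇒ Q = 22, P = 60 − 0.5·22 = 49.
CS = ½·(60 − 49)·22 = 121; PS = (49 − 38)·22 = 242; TS = 363.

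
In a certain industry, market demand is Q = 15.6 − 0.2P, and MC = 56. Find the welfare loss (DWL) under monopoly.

DWL = 12.1

Inverting demand: P = 78 − 5Q.
Competitive firms price at marginal cost: P = 56, giving Q = 4.4.
Monopoly sets MR = MC: 78 − 10Q = 56 ⇒ Q = 2.2, P = 78 − 5·2.2 = 67.
DWL is the triangle between Q = 2.2 and Q = 4.4: ½·(4.4 − 2.2)·(67 − 56) = 12.1.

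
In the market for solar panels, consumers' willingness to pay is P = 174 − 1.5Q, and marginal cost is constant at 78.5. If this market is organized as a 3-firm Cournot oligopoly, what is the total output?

Q = 47.75

Cournot with 3 identical firms: the symmetric best-response condition is 174 − 6q = 78.5. Each firm produces q = 191/12, total output Q = 47.75, price P = 102.375.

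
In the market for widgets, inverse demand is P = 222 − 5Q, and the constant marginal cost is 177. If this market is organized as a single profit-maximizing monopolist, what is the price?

P = 199.5

A monopolist chooses Q where MR = MC. MR = 222 − 10Q; setting this equal to 177 gives Q = 4.5 and P = 199.5.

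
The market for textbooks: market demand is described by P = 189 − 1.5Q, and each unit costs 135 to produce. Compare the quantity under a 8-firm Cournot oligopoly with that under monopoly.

Cournot: Q = 32; Monopoly: Q = 18

With 8 symmetric Cournot firms, each firm's FOC gives 189 − 13.5q = 135, so q = 4, Q = 8·4 = 32, and P = 141.
Monopoly sets MR = MC: 189 − 3Q = 135 ⇒ Q = 18, P = 189 − 1.5·18 = 162.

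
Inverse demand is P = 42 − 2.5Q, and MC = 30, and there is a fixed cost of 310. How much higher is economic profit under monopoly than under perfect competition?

Competitive firms price at marginal cost: P = 30, giving Q = 4.8.
Profit = (30 − 30)·4.8 − 310 = −310.
Monopoly sets MR = MC: 42 − 5Q = 30 ⇒ Q = 2.4, P = 42 − 2.5·2.4 = 36.
Profit = (36 − 30)·2.4 − 310 = −295.6.
Change in economic profit: −295.6 − −310 = 14.4.

Economic profit rises by 14.4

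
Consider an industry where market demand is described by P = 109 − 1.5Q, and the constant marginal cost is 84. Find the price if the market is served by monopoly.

P = 96.5

The monopolist equates marginal revenue to marginal cost: 109 − 3Q = 84, so Q = 25/3. From demand, P = 96.5.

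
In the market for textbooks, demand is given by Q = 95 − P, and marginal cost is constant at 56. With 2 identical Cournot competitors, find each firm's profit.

π_i = 169

Inverting demand: P = 95 − Q.
In a 2-firm Cournot equilibrium, symmetry and the first-order condition give q = (95 − 56)/(3) = 13. So Q = 26 and P = 69.
Each firm's profit = (69 − 56)·13 = 169.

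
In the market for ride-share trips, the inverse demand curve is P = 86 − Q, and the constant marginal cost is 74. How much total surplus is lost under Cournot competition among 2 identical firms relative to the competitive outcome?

DWL = 8

Competitive firms price at marginal cost: P = 74, giving Q = 12.
In a 2-firm Cournot equilibrium, symmetry and the first-order condition give q = (86 − 74)/(3) = 4. So Q = 8 and P = 78.
DWL is the triangle between Q = 8 and Q = 12: ½·(12 − 8)·(78 − 74) = 8.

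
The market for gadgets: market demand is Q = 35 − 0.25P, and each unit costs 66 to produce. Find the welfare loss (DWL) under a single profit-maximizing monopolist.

DWL = 171.125

Inverting demand: P = 140 − 4Q.
Perfect competition: P = MC = 66, so 140 − 4Q = 66 and Q = 18.5.
The monopolist equates marginal revenue to marginal cost: 140 − 8Q = 66, so Q = 9.25. From demand, P = 103.
DWL is the triangle between Q = 9.25 and Q = 18.5: ½·(18.5 − 9.25)·(103 − 66) = 171.125.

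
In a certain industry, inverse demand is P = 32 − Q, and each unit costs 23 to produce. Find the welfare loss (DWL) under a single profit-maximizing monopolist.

Perfect competition: P = MC = 23, so 32 − Q = 23 and Q = 9.
The monopolist equates marginal revenue to marginal cost: 32 − 2Q = 23, so Q = 4.5. From demand, P = 27.5.
DWL is the triangle between Q = 4.5 and Q = 9: ½·(9 − 4.5)·(27.5 − 23) = 10.125.

DWL = 10.125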